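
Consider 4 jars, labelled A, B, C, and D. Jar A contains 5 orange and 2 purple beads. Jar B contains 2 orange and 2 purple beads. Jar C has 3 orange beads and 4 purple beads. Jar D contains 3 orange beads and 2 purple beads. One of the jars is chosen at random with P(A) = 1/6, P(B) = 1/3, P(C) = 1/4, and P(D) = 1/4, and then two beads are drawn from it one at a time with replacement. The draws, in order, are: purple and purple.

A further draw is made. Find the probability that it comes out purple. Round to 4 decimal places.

0.4950

Under each hypothesis, the probability of the observed sequence is: P(data | jar A) = (2/7)(2/7) = 4/49; P(data | jar B) = (2/4)(2/4) = 1/4; P(data | jar C) = (4/7)(4/7) = 16/49; P(data | jar D) = (2/5)(2/5) = 4/25.
Weighting by the prior gives 1/6 · 4/49 = 2/147, 1/3 · 1/4 = 1/12, 1/4 · 16/49 = 4/49, 1/4 · 4/25 = 1/25; summing to 153/700.
Normalising, the posterior is P(jar A | data) = 0.062247, P(jar B | data) = 0.38126, P(jar C | data) = 0.37348, P(jar D | data) = 0.18301.
So P(purple next | data) = Σ P(purple next | H) P(H | data) = (2/7)(0.062247) + (1/2)(0.38126) + (4/7)(0.37348) + (2/5)(0.18301) = 0.49504.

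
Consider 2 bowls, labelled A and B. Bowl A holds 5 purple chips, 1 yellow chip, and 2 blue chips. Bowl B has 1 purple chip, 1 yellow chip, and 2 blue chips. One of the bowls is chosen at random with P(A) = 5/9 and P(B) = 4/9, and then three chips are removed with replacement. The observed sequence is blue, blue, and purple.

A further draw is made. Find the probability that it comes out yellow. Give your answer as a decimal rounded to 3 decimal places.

0.195

Compute the likelihood of the observed sequence for each case: P(data | bowl A) = (2/8)(2/8)(5/8) = 0.039062; P(data | bowl B) = (2/4)(2/4)(1/4) = 0.0625.
The prior-weighted likelihoods are 5/9 · 0.039062 = 0.021701, 4/9 · 0.0625 = 0.027778; these sum to 0.049479.
Normalising, the posterior is P(bowl A | data) = 0.4386, P(bowl B | data) = 0.5614.
So P(yellow next | data) = Σ P(yellow next | H) P(H | data) = (1/8)(0.4386) + (1/4)(0.5614) = 0.19518.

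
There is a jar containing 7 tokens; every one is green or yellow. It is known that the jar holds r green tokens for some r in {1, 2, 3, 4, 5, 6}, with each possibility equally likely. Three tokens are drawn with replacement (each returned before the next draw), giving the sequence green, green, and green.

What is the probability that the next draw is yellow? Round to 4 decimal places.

Under each hypothesis, the probability of the observed sequence is: P(data | r = 1) = (1/7)(1/7)(1/7) = 0.0029155; P(data | r = 2) = (2/7)(2/7)(2/7) = 0.023324; P(data | r = 3) = (3/7)(3/7)(3/7) = 0.078717; P(data | r = 4) = (4/7)(4/7)(4/7) = 0.18659; P(data | r = 5) = (5/7)(5/7)(5/7) = 0.36443; P(data | r = 6) = (6/7)(6/7)(6/7) = 0.62974.
Weighting by the prior gives 1/6 · 0.0029155 = 0.00048591, 1/6 · 0.023324 = 0.0038873, 1/6 · 0.078717 = 0.01312, 1/6 · 0.18659 = 0.031098, 1/6 · 0.36443 = 0.060739, 1/6 · 0.62974 = 0.10496; these sum to 0.21429.
Dividing through by the total gives posterior P(r = 1 | data) = 0.0022676, P(r = 2 | data) = 0.018141, P(r = 3 | data) = 0.061224, P(r = 4 | data) = 0.14512, P(r = 5 | data) = 0.28345, P(r = 6 | data) = 0.4898.
The predictive probability is P(yellow next | data) = (6/7)(0.0022676) + (5/7)(0.018141) + (4/7)(0.061224) + (3/7)(0.14512) + (2/7)(0.28345) + (1/7)(0.4898) = 0.26304.

0.2630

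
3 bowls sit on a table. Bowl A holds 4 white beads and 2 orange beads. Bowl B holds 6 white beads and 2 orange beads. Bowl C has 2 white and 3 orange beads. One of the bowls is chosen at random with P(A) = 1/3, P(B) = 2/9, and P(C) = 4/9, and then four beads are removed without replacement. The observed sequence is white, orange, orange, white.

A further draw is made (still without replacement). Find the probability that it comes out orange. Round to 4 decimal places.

0.5957

Compute the likelihood of the observed sequence for each case: P(data | bowl A) = (4/6)(2/5)(1/4)(3/3) = 1/15; P(data | bowl B) = (6/8)(2/7)(1/6)(5/5) = 1/28; P(data | bowl C) = (2/5)(3/4)(2/3)(1/2) = 1/10.
Multiplying each by its prior: 1/3 · 1/15 = 1/45, 2/9 · 1/28 = 1/126, 4/9 · 1/10 = 2/45; these sum to 47/630.
Normalising, the posterior is P(bowl A | data) = 14/47, P(bowl B | data) = 5/47, P(bowl C | data) = 28/47.
Averaging over the posterior, P(orange next | data) = (0)(14/47) + (0)(5/47) + (1)(28/47) = 28/47.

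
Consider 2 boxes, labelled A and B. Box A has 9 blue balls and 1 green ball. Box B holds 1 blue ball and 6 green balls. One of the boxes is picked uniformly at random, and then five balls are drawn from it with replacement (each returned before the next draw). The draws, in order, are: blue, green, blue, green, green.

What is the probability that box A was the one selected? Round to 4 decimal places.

0.0593

The likelihood of the observed sequence under each hypothesis: P(data | box A) = (9/10)(1/10)(9/10)(1/10)(1/10) = 0.00081; P(data | box B) = (1/7)(6/7)(1/7)(6/7)(6/7) = 0.012852.
Multiplying each by its prior: 1/2 · 0.00081 = 0.000405, 1/2 · 0.012852 = 0.0064259; these sum to 0.0068309.
So P(box A | data) = (0.000405) / (0.0068309) = 0.059289.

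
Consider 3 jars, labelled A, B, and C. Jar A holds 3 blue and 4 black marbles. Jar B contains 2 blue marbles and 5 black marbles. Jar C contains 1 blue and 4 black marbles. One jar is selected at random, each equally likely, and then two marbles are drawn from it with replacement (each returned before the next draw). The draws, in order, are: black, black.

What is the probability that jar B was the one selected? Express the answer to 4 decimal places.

0.3455

Compute the likelihood of the observed sequence for each case: P(data | jar A) = (4/7)(4/7) = 0.32653; P(data | jar B) = (5/7)(5/7) = 0.5102; P(data | jar C) = (4/5)(4/5) = 0.64.
The prior-weighted likelihoods are 1/3 · 0.32653 = 0.10884, 1/3 · 0.5102 = 0.17007, 1/3 · 0.64 = 0.21333; summing to 0.49224.
So P(jar B | data) = (0.17007) / (0.49224) = 0.34549.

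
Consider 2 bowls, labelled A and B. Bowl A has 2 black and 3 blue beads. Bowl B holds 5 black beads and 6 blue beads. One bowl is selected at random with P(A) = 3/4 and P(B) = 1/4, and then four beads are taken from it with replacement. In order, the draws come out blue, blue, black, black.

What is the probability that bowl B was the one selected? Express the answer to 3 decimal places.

0.262

Under each hypothesis, the probability of the observed sequence is: P(data | bowl A) = (3/5)(3/5)(2/5)(2/5) = 0.0576; P(data | bowl B) = (6/11)(6/11)(5/11)(5/11) = 0.061471.
The prior-weighted likelihoods are 3/4 · 0.0576 = 0.0432, 1/4 · 0.061471 = 0.015368; with total 0.058568.
Hence P(bowl B | data) = (0.015368) / (0.058568) = 0.26239.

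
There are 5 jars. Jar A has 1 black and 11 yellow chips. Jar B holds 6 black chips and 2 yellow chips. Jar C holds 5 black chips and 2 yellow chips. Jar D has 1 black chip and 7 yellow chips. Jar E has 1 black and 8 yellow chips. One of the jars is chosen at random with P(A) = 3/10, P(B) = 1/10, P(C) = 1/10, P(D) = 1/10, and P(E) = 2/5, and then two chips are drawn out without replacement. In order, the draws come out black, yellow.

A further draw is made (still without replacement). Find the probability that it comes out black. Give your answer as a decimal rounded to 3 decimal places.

Under each hypothesis, the probability of the observed sequence is: P(data | jar A) = (1/12)(11/11) = 0.083333; P(data | jar B) = (6/8)(2/7) = 0.21429; P(data | jar C) = (5/7)(2/6) = 0.2381; P(data | jar D) = (1/8)(7/7) = 0.125; P(data | jar E) = (1/9)(8/8) = 0.11111.
Weighting by the prior gives 3/10 · 0.083333 = 0.025, 1/10 · 0.21429 = 0.021429, 1/10 · 0.2381 = 0.02381, 1/10 · 0.125 = 0.0125, 2/5 · 0.11111 = 0.044444; summing to 0.12718.
The posterior is then P(jar A | data) = 0.19657, P(jar B | data) = 0.16849, P(jar C | data) = 0.18721, P(jar D | data) = 0.098284, P(jar E | data) = 0.34945.
The predictive probability is P(black next | data) = (0)(0.19657) + (5/6)(0.16849) + (4/5)(0.18721) + (0)(0.098284) + (0)(0.34945) = 0.29017.

0.290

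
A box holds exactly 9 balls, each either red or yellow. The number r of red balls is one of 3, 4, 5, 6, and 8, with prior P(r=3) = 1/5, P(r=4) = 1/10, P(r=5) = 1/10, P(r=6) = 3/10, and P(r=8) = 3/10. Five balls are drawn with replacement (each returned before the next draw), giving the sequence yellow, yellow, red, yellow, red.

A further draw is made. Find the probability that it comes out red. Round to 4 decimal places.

0.4897

Under each hypothesis, the probability of the observed sequence is: P(data | r = 3) = (6/9)(6/9)(3/9)(6/9)(3/9) = 0.032922; P(data | r = 4) = (5/9)(5/9)(4/9)(5/9)(4/9) = 0.03387; P(data | r = 5) = (4/9)(4/9)(5/9)(4/9)(5/9) = 0.027096; P(data | r = 6) = (3/9)(3/9)(6/9)(3/9)(6/9) = 0.016461; P(data | r = 8) = (1/9)(1/9)(8/9)(1/9)(8/9) = 0.0010838.
Weighting by the prior gives 1/5 · 0.032922 = 0.0065844, 1/10 · 0.03387 = 0.003387, 1/10 · 0.027096 = 0.0027096, 3/10 · 0.016461 = 0.0049383, 3/10 · 0.0010838 = 0.00032515; summing to 0.017944.
Dividing through by the total gives posterior P(r = 3 | data) = 0.36693, P(r = 4 | data) = 0.18875, P(r = 5 | data) = 0.151, P(r = 6 | data) = 0.2752, P(r = 8 | data) = 0.01812.
So P(red next | data) = Σ P(red next | H) P(H | data) = (1/3)(0.36693) + (4/9)(0.18875) + (5/9)(0.151) + (2/3)(0.2752) + (8/9)(0.01812) = 0.48966.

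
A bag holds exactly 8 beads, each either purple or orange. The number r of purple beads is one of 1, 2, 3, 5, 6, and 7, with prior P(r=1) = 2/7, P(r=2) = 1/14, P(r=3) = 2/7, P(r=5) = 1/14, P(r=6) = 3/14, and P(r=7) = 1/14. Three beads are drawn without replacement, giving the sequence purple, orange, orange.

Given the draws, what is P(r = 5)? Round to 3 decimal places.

0.056

The likelihood of the observed sequence under each hypothesis: P(data | r = 1) = (1/8)(7/7)(6/6) = 1/8; P(data | r = 2) = (2/8)(6/7)(5/6) = 5/28; P(data | r = 3) = (3/8)(5/7)(4/6) = 5/28; P(data | r = 5) = (5/8)(3/7)(2/6) = 5/56; P(data | r = 6) = (6/8)(2/7)(1/6) = 1/28; P(data | r = 7) = (7/8)(1/7)(0/6) = 0.
The prior-weighted likelihoods are 2/7 · 1/8 = 1/28, 1/14 · 5/28 = 5/392, 2/7 · 5/28 = 5/98, 1/14 · 5/56 = 5/784, 3/14 · 1/28 = 3/392, 1/14 · 0 = 0; summing to 89/784.
Hence P(r = 5 | data) = (5/784) / (89/784) = 5/89.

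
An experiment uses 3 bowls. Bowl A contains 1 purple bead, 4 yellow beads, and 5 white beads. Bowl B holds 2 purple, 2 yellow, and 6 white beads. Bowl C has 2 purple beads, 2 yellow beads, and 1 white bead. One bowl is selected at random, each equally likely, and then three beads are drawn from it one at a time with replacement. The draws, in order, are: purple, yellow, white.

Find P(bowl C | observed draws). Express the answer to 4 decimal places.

0.4211

For each hypothesis, P(data | H) works out to: P(data | bowl A) = (1/10)(4/10)(5/10) = 1/50; P(data | bowl B) = (2/10)(2/10)(6/10) = 3/125; P(data | bowl C) = (2/5)(2/5)(1/5) = 4/125.
The prior-weighted likelihoods are 1/3 · 1/50 = 1/150, 1/3 · 3/125 = 1/125, 1/3 · 4/125 = 4/375; summing to 19/750.
Hence P(bowl C | data) = (4/375) / (19/750) = 8/19.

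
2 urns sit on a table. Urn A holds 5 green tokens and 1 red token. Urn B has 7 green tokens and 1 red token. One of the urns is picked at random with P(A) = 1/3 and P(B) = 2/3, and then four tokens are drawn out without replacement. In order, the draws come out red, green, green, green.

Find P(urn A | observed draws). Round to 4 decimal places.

The likelihood of the observed sequence under each hypothesis: P(data | urn A) = (1/6)(5/5)(4/4)(3/3) = 1/6; P(data | urn B) = (1/8)(7/7)(6/6)(5/5) = 1/8.
Weighting by the prior gives 1/3 · 1/6 = 1/18, 2/3 · 1/8 = 1/12; these sum to 5/36.
By Bayes' rule, P(urn A | data) = (1/18) / (5/36) = 2/5.

0.4000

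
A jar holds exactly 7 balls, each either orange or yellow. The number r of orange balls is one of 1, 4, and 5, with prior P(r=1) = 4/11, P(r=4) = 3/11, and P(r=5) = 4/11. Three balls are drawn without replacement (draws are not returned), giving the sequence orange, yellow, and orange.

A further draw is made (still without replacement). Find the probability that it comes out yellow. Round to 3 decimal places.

0.351

Compute the likelihood of the observed sequence for each case: P(data | r = 1) = (1/7)(6/6)(0/5) = 0; P(data | r = 4) = (4/7)(3/6)(3/5) = 0.17143; P(data | r = 5) = (5/7)(2/6)(4/5) = 0.19048.
Multiplying each by its prior: 4/11 · 0 = 0, 3/11 · 0.17143 = 0.046753, 4/11 · 0.19048 = 0.069264; summing to 0.11602.
Normalising, the posterior is P(r = 1 | data) = 0, P(r = 4 | data) = 0.40299, P(r = 5 | data) = 0.59701.
The predictive probability is P(yellow next | data) = (1/2)(0.40299) + (1/4)(0.59701) = 0.35075.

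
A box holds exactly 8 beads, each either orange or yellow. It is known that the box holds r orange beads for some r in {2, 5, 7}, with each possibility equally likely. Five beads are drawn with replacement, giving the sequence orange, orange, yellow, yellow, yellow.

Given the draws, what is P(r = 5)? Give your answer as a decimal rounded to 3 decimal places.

0.425

The likelihood of the observed sequence under each hypothesis: P(data | r = 2) = (2/8)(2/8)(6/8)(6/8)(6/8) = 0.026367; P(data | r = 5) = (5/8)(5/8)(3/8)(3/8)(3/8) = 0.020599; P(data | r = 7) = (7/8)(7/8)(1/8)(1/8)(1/8) = 0.0014954.
Weighting by the prior gives 1/3 · 0.026367 = 0.0087891, 1/3 · 0.020599 = 0.0068665, 1/3 · 0.0014954 = 0.00049845; these sum to 0.016154.
Hence P(r = 5 | data) = (0.0068665) / (0.016154) = 0.42506.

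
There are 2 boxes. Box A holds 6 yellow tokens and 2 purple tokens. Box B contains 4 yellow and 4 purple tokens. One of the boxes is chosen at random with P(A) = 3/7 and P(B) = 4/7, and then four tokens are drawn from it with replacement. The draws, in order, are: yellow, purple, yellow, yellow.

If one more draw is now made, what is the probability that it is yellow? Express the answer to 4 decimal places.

0.6397

Compute the likelihood of the observed sequence for each case: P(data | box A) = (6/8)(2/8)(6/8)(6/8) = 0.10547; P(data | box B) = (4/8)(4/8)(4/8)(4/8) = 0.0625.
Multiplying each by its prior: 3/7 · 0.10547 = 0.045201, 4/7 · 0.0625 = 0.035714; summing to 0.080915.
Dividing through by the total gives posterior P(box A | data) = 0.55862, P(box B | data) = 0.44138.
Averaging over the posterior, P(yellow next | data) = (3/4)(0.55862) + (1/2)(0.44138) = 0.63966.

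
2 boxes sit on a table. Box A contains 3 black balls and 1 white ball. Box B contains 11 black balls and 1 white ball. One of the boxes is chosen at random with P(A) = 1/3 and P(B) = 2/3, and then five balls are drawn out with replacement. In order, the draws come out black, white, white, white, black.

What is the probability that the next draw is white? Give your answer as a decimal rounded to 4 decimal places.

Under each hypothesis, the probability of the observed sequence is: P(data | box A) = (3/4)(1/4)(1/4)(1/4)(3/4) = 0.0087891; P(data | box B) = (11/12)(1/12)(1/12)(1/12)(11/12) = 0.00048627.
The prior-weighted likelihoods are 1/3 · 0.0087891 = 0.0029297, 2/3 · 0.00048627 = 0.00032418; these sum to 0.0032539.
Normalising, the posterior is P(box A | data) = 0.90037, P(box B | data) = 0.099629.
The predictive probability is P(white next | data) = (1/4)(0.90037) + (1/12)(0.099629) = 0.2334.

0.2334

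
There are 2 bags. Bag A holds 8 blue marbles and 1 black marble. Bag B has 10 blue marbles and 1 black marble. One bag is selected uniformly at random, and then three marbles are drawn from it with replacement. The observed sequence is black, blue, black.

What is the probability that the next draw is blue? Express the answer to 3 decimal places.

Compute the likelihood of the observed sequence for each case: P(data | bag A) = (1/9)(8/9)(1/9) = 0.010974; P(data | bag B) = (1/11)(10/11)(1/11) = 0.0075131.
Weighting by the prior gives 1/2 · 0.010974 = 0.005487, 1/2 · 0.0075131 = 0.0037566; with total 0.0092435.
Normalising, the posterior is P(bag A | data) = 0.5936, P(bag B | data) = 0.4064.
Averaging over the posterior, P(blue next | data) = (8/9)(0.5936) + (10/11)(0.4064) = 0.8971.

0.897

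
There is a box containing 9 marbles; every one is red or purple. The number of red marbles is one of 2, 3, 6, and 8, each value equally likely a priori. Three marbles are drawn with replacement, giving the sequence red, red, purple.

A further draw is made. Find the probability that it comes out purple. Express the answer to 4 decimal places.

0.3972

The likelihood of the observed sequence under each hypothesis: P(data | r = 2) = (2/9)(2/9)(7/9) = 0.038409; P(data | r = 3) = (3/9)(3/9)(6/9) = 0.074074; P(data | r = 6) = (6/9)(6/9)(3/9) = 0.14815; P(data | r = 8) = (8/9)(8/9)(1/9) = 0.087791.
Weighting by the prior gives 1/4 · 0.038409 = 0.0096022, 1/4 · 0.074074 = 0.018519, 1/4 · 0.14815 = 0.037037, 1/4 · 0.087791 = 0.021948; these sum to 0.087106.
The posterior is then P(r = 2 | data) = 0.11024, P(r = 3 | data) = 0.2126, P(r = 6 | data) = 0.4252, P(r = 8 | data) = 0.25197.
Averaging over the posterior, P(purple next | data) = (7/9)(0.11024) + (2/3)(0.2126) + (1/3)(0.4252) + (1/9)(0.25197) = 0.3972.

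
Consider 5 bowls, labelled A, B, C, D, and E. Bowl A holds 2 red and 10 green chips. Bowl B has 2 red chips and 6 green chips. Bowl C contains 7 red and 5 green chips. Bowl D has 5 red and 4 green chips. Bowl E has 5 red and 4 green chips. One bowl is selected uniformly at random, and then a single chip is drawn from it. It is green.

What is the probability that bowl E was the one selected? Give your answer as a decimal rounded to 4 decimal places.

The likelihood of this draw under each hypothesis: P(data | bowl A) = (10/12) = 5/6; P(data | bowl B) = (6/8) = 3/4; P(data | bowl C) = (5/12) = 5/12; P(data | bowl D) = (4/9) = 4/9; P(data | bowl E) = (4/9) = 4/9.
Multiplying each by its prior: 1/5 · 5/6 = 1/6, 1/5 · 3/4 = 3/20, 1/5 · 5/12 = 1/12, 1/5 · 4/9 = 4/45, 1/5 · 4/9 = 4/45; with total 26/45.
Hence P(bowl E | data) = (4/45) / (26/45) = 2/13.

0.1538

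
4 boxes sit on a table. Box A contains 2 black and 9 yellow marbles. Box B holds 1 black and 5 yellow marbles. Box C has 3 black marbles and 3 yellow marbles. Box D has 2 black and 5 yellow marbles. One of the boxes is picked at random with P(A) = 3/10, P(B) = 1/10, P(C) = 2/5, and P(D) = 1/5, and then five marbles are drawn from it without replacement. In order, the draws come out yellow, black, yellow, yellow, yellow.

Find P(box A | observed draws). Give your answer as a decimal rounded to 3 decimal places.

Under each hypothesis, the probability of the observed sequence is: P(data | box A) = (9/11)(2/10)(8/9)(7/8)(6/7) = 0.10909; P(data | box B) = (5/6)(1/5)(4/4)(3/3)(2/2) = 0.16667; P(data | box C) = (3/6)(3/5)(2/4)(1/3)(0/2) = 0; P(data | box D) = (5/7)(2/6)(4/5)(3/4)(2/3) = 0.095238.
Weighting by the prior gives 3/10 · 0.10909 = 0.032727, 1/10 · 0.16667 = 0.016667, 2/5 · 0 = 0, 1/5 · 0.095238 = 0.019048; with total 0.068442.
By Bayes' rule, P(box A | data) = (0.032727) / (0.068442) = 0.47818.

0.478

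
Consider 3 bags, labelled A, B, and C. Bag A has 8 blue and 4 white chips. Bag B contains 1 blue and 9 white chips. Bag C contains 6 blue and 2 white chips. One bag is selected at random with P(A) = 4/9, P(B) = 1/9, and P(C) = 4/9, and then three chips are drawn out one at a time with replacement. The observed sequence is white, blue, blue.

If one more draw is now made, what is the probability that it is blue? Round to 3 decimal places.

The likelihood of the observed sequence under each hypothesis: P(data | bag A) = (4/12)(8/12)(8/12) = 0.14815; P(data | bag B) = (9/10)(1/10)(1/10) = 0.009; P(data | bag C) = (2/8)(6/8)(6/8) = 0.14062.
The prior-weighted likelihoods are 4/9 · 0.14815 = 0.065844, 1/9 · 0.009 = 0.001, 4/9 · 0.14062 = 0.0625; with total 0.12934.
Dividing through by the total gives posterior P(bag A | data) = 0.50906, P(bag B | data) = 0.0077313, P(bag C | data) = 0.48321.
Averaging over the posterior, P(blue next | data) = (2/3)(0.50906) + (1/10)(0.0077313) + (3/4)(0.48321) = 0.70255.

0.703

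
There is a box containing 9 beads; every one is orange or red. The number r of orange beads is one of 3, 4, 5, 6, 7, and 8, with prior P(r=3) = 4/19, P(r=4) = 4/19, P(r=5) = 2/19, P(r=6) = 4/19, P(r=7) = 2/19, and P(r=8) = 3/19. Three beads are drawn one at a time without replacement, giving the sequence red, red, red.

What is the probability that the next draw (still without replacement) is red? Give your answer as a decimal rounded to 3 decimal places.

0.414

Compute the likelihood of the observed sequence for each case: P(data | r = 3) = (6/9)(5/8)(4/7) = 5/21; P(data | r = 4) = (5/9)(4/8)(3/7) = 5/42; P(data | r = 5) = (4/9)(3/8)(2/7) = 1/21; P(data | r = 6) = (3/9)(2/8)(1/7) = 1/84; P(data | r = 7) = (2/9)(1/8)(0/7) = 0; P(data | r = 8) = (1/9)(0/8) = 0.
The prior-weighted likelihoods are 4/19 · 5/21 = 20/399, 4/19 · 5/42 = 10/399, 2/19 · 1/21 = 2/399, 4/19 · 1/84 = 1/399, 2/19 · 0 = 0, 3/19 · 0 = 0; these sum to 11/133.
The posterior is then P(r = 3 | data) = 20/33, P(r = 4 | data) = 10/33, P(r = 5 | data) = 2/33, P(r = 6 | data) = 1/33, P(r = 7 | data) = 0, P(r = 8 | data) = 0.
So P(red next | data) = Σ P(red next | H) P(H | data) = (1/2)(20/33) + (1/3)(10/33) + (1/6)(2/33) + (0)(1/33) = 41/99.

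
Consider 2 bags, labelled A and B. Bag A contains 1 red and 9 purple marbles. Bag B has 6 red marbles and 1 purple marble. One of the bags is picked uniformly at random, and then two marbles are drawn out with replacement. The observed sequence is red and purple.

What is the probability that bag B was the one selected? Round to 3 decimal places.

For each hypothesis, P(data | H) works out to: P(data | bag A) = (1/10)(9/10) = 0.09; P(data | bag B) = (6/7)(1/7) = 0.12245.
The prior-weighted likelihoods are 1/2 · 0.09 = 0.045, 1/2 · 0.12245 = 0.061224; these sum to 0.10622.
By Bayes' rule, P(bag B | data) = (0.061224) / (0.10622) = 0.57637.

0.576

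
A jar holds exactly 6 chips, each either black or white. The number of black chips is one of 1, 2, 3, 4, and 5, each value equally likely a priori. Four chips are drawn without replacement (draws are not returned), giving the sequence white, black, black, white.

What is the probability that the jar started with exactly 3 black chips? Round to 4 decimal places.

The likelihood of the observed sequence under each hypothesis: P(data | r = 1) = (5/6)(1/5)(0/4) = 0; P(data | r = 2) = (4/6)(2/5)(1/4)(3/3) = 1/15; P(data | r = 3) = (3/6)(3/5)(2/4)(2/3) = 1/10; P(data | r = 4) = (2/6)(4/5)(3/4)(1/3) = 1/15; P(data | r = 5) = (1/6)(5/5)(4/4)(0/3) = 0.
Multiplying each by its prior: 1/5 · 0 = 0, 1/5 · 1/15 = 1/75, 1/5 · 1/10 = 1/50, 1/5 · 1/15 = 1/75, 1/5 · 0 = 0; these sum to 7/150.
So P(r = 3 | data) = (1/50) / (7/150) = 3/7.

0.4286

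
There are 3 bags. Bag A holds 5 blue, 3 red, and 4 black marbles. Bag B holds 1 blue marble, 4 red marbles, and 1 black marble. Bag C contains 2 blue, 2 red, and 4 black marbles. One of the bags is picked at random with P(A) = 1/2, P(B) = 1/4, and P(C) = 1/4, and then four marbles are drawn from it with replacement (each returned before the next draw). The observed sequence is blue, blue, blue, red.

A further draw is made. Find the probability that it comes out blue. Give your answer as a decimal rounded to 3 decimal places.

0.384

The likelihood of the observed sequence under each hypothesis: P(data | bag A) = (5/12)(5/12)(5/12)(3/12) = 0.018084; P(data | bag B) = (1/6)(1/6)(1/6)(4/6) = 0.0030864; P(data | bag C) = (2/8)(2/8)(2/8)(2/8) = 0.0039062.
Weighting by the prior gives 1/2 · 0.018084 = 0.0090422, 1/4 · 0.0030864 = 0.0007716, 1/4 · 0.0039062 = 0.00097656; with total 0.01079.
Normalising, the posterior is P(bag A | data) = 0.83799, P(bag B | data) = 0.071508, P(bag C | data) = 0.090503.
Averaging over the posterior, P(blue next | data) = (5/12)(0.83799) + (1/6)(0.071508) + (1/4)(0.090503) = 0.38371.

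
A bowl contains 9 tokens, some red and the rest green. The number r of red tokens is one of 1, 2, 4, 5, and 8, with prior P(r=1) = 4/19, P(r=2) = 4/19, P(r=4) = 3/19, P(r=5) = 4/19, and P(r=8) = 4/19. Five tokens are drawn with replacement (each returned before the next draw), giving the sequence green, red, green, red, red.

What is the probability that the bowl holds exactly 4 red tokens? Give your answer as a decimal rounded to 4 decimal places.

Compute the likelihood of the observed sequence for each case: P(data | r = 1) = (8/9)(1/9)(8/9)(1/9)(1/9) = 0.0010838; P(data | r = 2) = (7/9)(2/9)(7/9)(2/9)(2/9) = 0.0066386; P(data | r = 4) = (5/9)(4/9)(5/9)(4/9)(4/9) = 0.027096; P(data | r = 5) = (4/9)(5/9)(4/9)(5/9)(5/9) = 0.03387; P(data | r = 8) = (1/9)(8/9)(1/9)(8/9)(8/9) = 0.0086708.
Weighting by the prior gives 4/19 · 0.0010838 = 0.00022818, 4/19 · 0.0066386 = 0.0013976, 3/19 · 0.027096 = 0.0042783, 4/19 · 0.03387 = 0.0071306, 4/19 · 0.0086708 = 0.0018254; with total 0.01486.
By Bayes' rule, P(r = 4 | data) = (0.0042783) / (0.01486) = 0.28791.

0.2879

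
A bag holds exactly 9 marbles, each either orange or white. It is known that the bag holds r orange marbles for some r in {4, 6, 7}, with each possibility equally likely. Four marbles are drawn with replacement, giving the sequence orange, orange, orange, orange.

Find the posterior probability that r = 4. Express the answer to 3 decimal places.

The likelihood of the observed sequence under each hypothesis: P(data | r = 4) = (4/9)(4/9)(4/9)(4/9) = 0.039018; P(data | r = 6) = (6/9)(6/9)(6/9)(6/9) = 0.19753; P(data | r = 7) = (7/9)(7/9)(7/9)(7/9) = 0.36595.
Weighting by the prior gives 1/3 · 0.039018 = 0.013006, 1/3 · 0.19753 = 0.065844, 1/3 · 0.36595 = 0.12198; these sum to 0.20083.
By Bayes' rule, P(r = 4 | data) = (0.013006) / (0.20083) = 0.064761.

0.065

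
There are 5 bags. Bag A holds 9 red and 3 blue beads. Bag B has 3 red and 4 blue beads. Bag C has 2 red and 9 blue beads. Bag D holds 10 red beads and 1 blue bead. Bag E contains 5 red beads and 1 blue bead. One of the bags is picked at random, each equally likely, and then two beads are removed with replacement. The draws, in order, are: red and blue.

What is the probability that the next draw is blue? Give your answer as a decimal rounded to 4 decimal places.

0.4226

The likelihood of the observed sequence under each hypothesis: P(data | bag A) = (9/12)(3/12) = 0.1875; P(data | bag B) = (3/7)(4/7) = 0.2449; P(data | bag C) = (2/11)(9/11) = 0.14876; P(data | bag D) = (10/11)(1/11) = 0.082645; P(data | bag E) = (5/6)(1/6) = 0.13889.
The prior-weighted likelihoods are 1/5 · 0.1875 = 0.0375, 1/5 · 0.2449 = 0.04898, 1/5 · 0.14876 = 0.029752, 1/5 · 0.082645 = 0.016529, 1/5 · 0.13889 = 0.027778; with total 0.16054.
Dividing through by the total gives posterior P(bag A | data) = 0.23359, P(bag B | data) = 0.3051, P(bag C | data) = 0.18533, P(bag D | data) = 0.10296, P(bag E | data) = 0.17303.
The predictive probability is P(blue next | data) = (1/4)(0.23359) + (4/7)(0.3051) + (9/11)(0.18533) + (1/11)(0.10296) + (1/6)(0.17303) = 0.42257.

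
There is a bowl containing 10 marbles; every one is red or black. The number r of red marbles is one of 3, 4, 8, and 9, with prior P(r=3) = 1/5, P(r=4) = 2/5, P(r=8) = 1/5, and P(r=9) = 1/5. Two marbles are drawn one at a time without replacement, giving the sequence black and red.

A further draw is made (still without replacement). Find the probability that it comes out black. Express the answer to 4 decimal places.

Compute the likelihood of the observed sequence for each case: P(data | r = 3) = (7/10)(3/9) = 7/30; P(data | r = 4) = (6/10)(4/9) = 4/15; P(data | r = 8) = (2/10)(8/9) = 8/45; P(data | r = 9) = (1/10)(9/9) = 1/10.
Multiplying each by its prior: 1/5 · 7/30 = 7/150, 2/5 · 4/15 = 8/75, 1/5 · 8/45 = 8/225, 1/5 · 1/10 = 1/50; summing to 47/225.
The posterior is then P(r = 3 | data) = 21/94, P(r = 4 | data) = 24/47, P(r = 8 | data) = 8/47, P(r = 9 | data) = 9/94.
So P(black next | data) = Σ P(black next | H) P(H | data) = (3/4)(21/94) + (5/8)(24/47) + (1/8)(8/47) + (0)(9/94) = 191/376.

0.5080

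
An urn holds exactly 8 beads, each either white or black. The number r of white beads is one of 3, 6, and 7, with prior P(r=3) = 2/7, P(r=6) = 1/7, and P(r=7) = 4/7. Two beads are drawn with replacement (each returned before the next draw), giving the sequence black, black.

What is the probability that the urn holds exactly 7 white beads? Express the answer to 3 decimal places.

0.069

Under each hypothesis, the probability of the observed sequence is: P(data | r = 3) = (5/8)(5/8) = 25/64; P(data | r = 6) = (2/8)(2/8) = 1/16; P(data | r = 7) = (1/8)(1/8) = 1/64.
Weighting by the prior gives 2/7 · 25/64 = 25/224, 1/7 · 1/16 = 1/112, 4/7 · 1/64 = 1/112; these sum to 29/224.
Therefore the posterior P(r = 7 | data) = (1/112) / (29/224) = 2/29.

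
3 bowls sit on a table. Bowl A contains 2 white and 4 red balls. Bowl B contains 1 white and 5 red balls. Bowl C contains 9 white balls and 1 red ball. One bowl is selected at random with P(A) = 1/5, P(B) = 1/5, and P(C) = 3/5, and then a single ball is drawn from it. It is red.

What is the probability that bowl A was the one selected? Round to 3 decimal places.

0.370

For each hypothesis, P(data | H) works out to: P(data | bowl A) = (4/6) = 2/3; P(data | bowl B) = (5/6) = 5/6; P(data | bowl C) = (1/10) = 1/10.
The prior-weighted likelihoods are 1/5 · 2/3 = 2/15, 1/5 · 5/6 = 1/6, 3/5 · 1/10 = 3/50; with total 9/25.
Therefore the posterior P(bowl A | data) = (2/15) / (9/25) = 10/27.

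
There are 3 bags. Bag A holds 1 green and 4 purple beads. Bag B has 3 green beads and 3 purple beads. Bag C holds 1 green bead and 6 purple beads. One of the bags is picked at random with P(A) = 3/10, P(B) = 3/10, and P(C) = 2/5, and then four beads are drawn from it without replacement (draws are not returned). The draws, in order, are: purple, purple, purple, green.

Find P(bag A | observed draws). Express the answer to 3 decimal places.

0.454

The likelihood of the observed sequence under each hypothesis: P(data | bag A) = (4/5)(3/4)(2/3)(1/2) = 1/5; P(data | bag B) = (3/6)(2/5)(1/4)(3/3) = 1/20; P(data | bag C) = (6/7)(5/6)(4/5)(1/4) = 1/7.
Weighting by the prior gives 3/10 · 1/5 = 3/50, 3/10 · 1/20 = 3/200, 2/5 · 1/7 = 2/35; with total 37/280.
So P(bag A | data) = (3/50) / (37/280) = 84/185.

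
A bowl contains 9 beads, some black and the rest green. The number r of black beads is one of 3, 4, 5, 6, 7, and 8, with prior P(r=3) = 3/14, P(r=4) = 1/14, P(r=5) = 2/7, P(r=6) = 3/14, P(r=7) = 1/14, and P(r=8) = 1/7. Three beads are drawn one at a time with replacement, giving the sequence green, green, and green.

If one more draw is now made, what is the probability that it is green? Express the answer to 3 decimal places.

0.575

For each hypothesis, P(data | H) works out to: P(data | r = 3) = (6/9)(6/9)(6/9) = 0.2963; P(data | r = 4) = (5/9)(5/9)(5/9) = 0.17147; P(data | r = 5) = (4/9)(4/9)(4/9) = 0.087791; P(data | r = 6) = (3/9)(3/9)(3/9) = 0.037037; P(data | r = 7) = (2/9)(2/9)(2/9) = 0.010974; P(data | r = 8) = (1/9)(1/9)(1/9) = 0.0013717.
Multiplying each by its prior: 3/14 · 0.2963 = 0.063492, 1/14 · 0.17147 = 0.012248, 2/7 · 0.087791 = 0.025083, 3/14 · 0.037037 = 0.0079365, 1/14 · 0.010974 = 0.00078385, 1/7 · 0.0013717 = 0.00019596; with total 0.10974.
The posterior is then P(r = 3 | data) = 0.57857, P(r = 4 | data) = 0.11161, P(r = 5 | data) = 0.22857, P(r = 6 | data) = 0.072321, P(r = 7 | data) = 0.0071429, P(r = 8 | data) = 0.0017857.
Averaging over the posterior, P(green next | data) = (2/3)(0.57857) + (5/9)(0.11161) + (4/9)(0.22857) + (1/3)(0.072321) + (2/9)(0.0071429) + (1/9)(0.0017857) = 0.5752.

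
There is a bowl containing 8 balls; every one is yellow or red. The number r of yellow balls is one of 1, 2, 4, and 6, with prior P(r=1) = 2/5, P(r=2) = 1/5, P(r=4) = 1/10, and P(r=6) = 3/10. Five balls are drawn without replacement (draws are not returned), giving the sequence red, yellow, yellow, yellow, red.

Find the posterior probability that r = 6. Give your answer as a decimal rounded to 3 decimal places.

For each hypothesis, P(data | H) works out to: P(data | r = 1) = (7/8)(1/7)(0/6) = 0; P(data | r = 2) = (6/8)(2/7)(1/6)(0/5) = 0; P(data | r = 4) = (4/8)(4/7)(3/6)(2/5)(3/4) = 3/70; P(data | r = 6) = (2/8)(6/7)(5/6)(4/5)(1/4) = 1/28.
Multiplying each by its prior: 2/5 · 0 = 0, 1/5 · 0 = 0, 1/10 · 3/70 = 3/700, 3/10 · 1/28 = 3/280; these sum to 3/200.
By Bayes' rule, P(r = 6 | data) = (3/280) / (3/200) = 5/7.

0.714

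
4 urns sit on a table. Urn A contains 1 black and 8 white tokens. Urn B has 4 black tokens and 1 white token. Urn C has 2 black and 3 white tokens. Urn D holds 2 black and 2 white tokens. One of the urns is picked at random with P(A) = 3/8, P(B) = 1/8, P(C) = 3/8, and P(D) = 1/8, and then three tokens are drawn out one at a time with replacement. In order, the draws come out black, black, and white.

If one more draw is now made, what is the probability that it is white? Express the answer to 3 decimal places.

Under each hypothesis, the probability of the observed sequence is: P(data | urn A) = (1/9)(1/9)(8/9) = 0.010974; P(data | urn B) = (4/5)(4/5)(1/5) = 0.128; P(data | urn C) = (2/5)(2/5)(3/5) = 0.096; P(data | urn D) = (2/4)(2/4)(2/4) = 0.125.
The prior-weighted likelihoods are 3/8 · 0.010974 = 0.0041152, 1/8 · 0.128 = 0.016, 3/8 · 0.096 = 0.036, 1/8 · 0.125 = 0.015625; with total 0.07174.
The posterior is then P(urn A | data) = 0.057363, P(urn B | data) = 0.22303, P(urn C | data) = 0.50181, P(urn D | data) = 0.2178.
The predictive probability is P(white next | data) = (8/9)(0.057363) + (1/5)(0.22303) + (3/5)(0.50181) + (1/2)(0.2178) = 0.50558.

0.506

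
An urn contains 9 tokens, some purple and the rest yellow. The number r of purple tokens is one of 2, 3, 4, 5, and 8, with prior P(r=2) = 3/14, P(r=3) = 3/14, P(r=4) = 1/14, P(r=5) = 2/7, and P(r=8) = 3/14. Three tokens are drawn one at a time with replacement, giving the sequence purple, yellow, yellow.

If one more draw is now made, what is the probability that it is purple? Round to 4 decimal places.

The likelihood of the observed sequence under each hypothesis: P(data | r = 2) = (2/9)(7/9)(7/9) = 0.13443; P(data | r = 3) = (3/9)(6/9)(6/9) = 0.14815; P(data | r = 4) = (4/9)(5/9)(5/9) = 0.13717; P(data | r = 5) = (5/9)(4/9)(4/9) = 0.10974; P(data | r = 8) = (8/9)(1/9)(1/9) = 0.010974.
The prior-weighted likelihoods are 3/14 · 0.13443 = 0.028807, 3/14 · 0.14815 = 0.031746, 1/14 · 0.13717 = 0.0097982, 2/7 · 0.10974 = 0.031354, 3/14 · 0.010974 = 0.0023516; these sum to 0.10406.
Normalising, the posterior is P(r = 2 | data) = 0.27684, P(r = 3 | data) = 0.30508, P(r = 4 | data) = 0.094162, P(r = 5 | data) = 0.30132, P(r = 8 | data) = 0.022599.
Averaging over the posterior, P(purple next | data) = (2/9)(0.27684) + (1/3)(0.30508) + (4/9)(0.094162) + (5/9)(0.30132) + (8/9)(0.022599) = 0.39255.

0.3926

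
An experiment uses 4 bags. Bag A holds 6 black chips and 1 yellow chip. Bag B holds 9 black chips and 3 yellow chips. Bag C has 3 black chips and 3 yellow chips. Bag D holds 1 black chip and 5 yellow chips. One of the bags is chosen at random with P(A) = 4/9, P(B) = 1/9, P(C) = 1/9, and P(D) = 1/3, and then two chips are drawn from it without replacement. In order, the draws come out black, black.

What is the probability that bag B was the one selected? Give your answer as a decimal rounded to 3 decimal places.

Compute the likelihood of the observed sequence for each case: P(data | bag A) = (6/7)(5/6) = 0.71429; P(data | bag B) = (9/12)(8/11) = 0.54545; P(data | bag C) = (3/6)(2/5) = 0.2; P(data | bag D) = (1/6)(0/5) = 0.
The prior-weighted likelihoods are 4/9 · 0.71429 = 0.31746, 1/9 · 0.54545 = 0.060606, 1/9 · 0.2 = 0.022222, 1/3 · 0 = 0; with total 0.40029.
Therefore the posterior P(bag B | data) = (0.060606) / (0.40029) = 0.15141.

0.151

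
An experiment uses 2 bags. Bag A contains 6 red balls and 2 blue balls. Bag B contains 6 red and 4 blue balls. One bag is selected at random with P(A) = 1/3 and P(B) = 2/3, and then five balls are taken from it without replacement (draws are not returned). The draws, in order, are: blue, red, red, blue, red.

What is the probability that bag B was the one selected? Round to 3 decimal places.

Under each hypothesis, the probability of the observed sequence is: P(data | bag A) = (2/8)(6/7)(5/6)(1/5)(4/4) = 1/28; P(data | bag B) = (4/10)(6/9)(5/8)(3/7)(4/6) = 1/21.
The prior-weighted likelihoods are 1/3 · 1/28 = 1/84, 2/3 · 1/21 = 2/63; these sum to 11/252.
So P(bag B | data) = (2/63) / (11/252) = 8/11.

0.727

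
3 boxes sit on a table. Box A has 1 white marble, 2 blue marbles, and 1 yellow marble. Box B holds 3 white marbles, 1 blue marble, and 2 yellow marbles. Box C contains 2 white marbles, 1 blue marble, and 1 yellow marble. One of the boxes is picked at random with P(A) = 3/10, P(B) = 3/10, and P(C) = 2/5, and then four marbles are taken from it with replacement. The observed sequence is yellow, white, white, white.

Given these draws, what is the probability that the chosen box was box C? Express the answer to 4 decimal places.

The likelihood of the observed sequence under each hypothesis: P(data | box A) = (1/4)(1/4)(1/4)(1/4) = 0.0039062; P(data | box B) = (2/6)(3/6)(3/6)(3/6) = 0.041667; P(data | box C) = (1/4)(2/4)(2/4)(2/4) = 0.03125.
The prior-weighted likelihoods are 3/10 · 0.0039062 = 0.0011719, 3/10 · 0.041667 = 0.0125, 2/5 · 0.03125 = 0.0125; these sum to 0.026172.
So P(box C | data) = (0.0125) / (0.026172) = 0.47761.

0.4776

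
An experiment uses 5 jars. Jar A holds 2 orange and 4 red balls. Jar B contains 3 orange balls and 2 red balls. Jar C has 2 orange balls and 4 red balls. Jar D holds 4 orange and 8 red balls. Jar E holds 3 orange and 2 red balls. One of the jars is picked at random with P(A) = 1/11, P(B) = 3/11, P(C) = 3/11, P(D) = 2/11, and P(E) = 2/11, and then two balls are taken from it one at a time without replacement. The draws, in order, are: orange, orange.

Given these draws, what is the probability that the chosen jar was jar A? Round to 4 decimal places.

Under each hypothesis, the probability of the observed sequence is: P(data | jar A) = (2/6)(1/5) = 0.066667; P(data | jar B) = (3/5)(2/4) = 0.3; P(data | jar C) = (2/6)(1/5) = 0.066667; P(data | jar D) = (4/12)(3/11) = 0.090909; P(data | jar E) = (3/5)(2/4) = 0.3.
The prior-weighted likelihoods are 1/11 · 0.066667 = 0.0060606, 3/11 · 0.3 = 0.081818, 3/11 · 0.066667 = 0.018182, 2/11 · 0.090909 = 0.016529, 2/11 · 0.3 = 0.054545; summing to 0.17713.
By Bayes' rule, P(jar A | data) = (0.0060606) / (0.17713) = 0.034215.

0.0342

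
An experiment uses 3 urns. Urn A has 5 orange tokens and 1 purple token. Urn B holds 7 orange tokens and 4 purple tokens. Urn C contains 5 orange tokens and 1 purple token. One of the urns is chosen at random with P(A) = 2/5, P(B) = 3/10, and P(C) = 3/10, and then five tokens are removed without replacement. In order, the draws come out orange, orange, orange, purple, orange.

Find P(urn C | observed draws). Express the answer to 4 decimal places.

0.3708

Under each hypothesis, the probability of the observed sequence is: P(data | urn A) = (5/6)(4/5)(3/4)(1/3)(2/2) = 1/6; P(data | urn B) = (7/11)(6/10)(5/9)(4/8)(4/7) = 2/33; P(data | urn C) = (5/6)(4/5)(3/4)(1/3)(2/2) = 1/6.
Weighting by the prior gives 2/5 · 1/6 = 1/15, 3/10 · 2/33 = 1/55, 3/10 · 1/6 = 1/20; with total 89/660.
So P(urn C | data) = (1/20) / (89/660) = 33/89.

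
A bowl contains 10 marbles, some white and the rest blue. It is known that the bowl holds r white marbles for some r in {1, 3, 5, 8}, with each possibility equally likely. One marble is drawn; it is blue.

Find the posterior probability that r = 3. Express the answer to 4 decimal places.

0.3043

Under each hypothesis, the probability of this draw is: P(data | r = 1) = (9/10) = 9/10; P(data | r = 3) = (7/10) = 7/10; P(data | r = 5) = (5/10) = 1/2; P(data | r = 8) = (2/10) = 1/5.
The prior-weighted likelihoods are 1/4 · 9/10 = 9/40, 1/4 · 7/10 = 7/40, 1/4 · 1/2 = 1/8, 1/4 · 1/5 = 1/20; these sum to 23/40.
Hence P(r = 3 | data) = (7/40) / (23/40) = 7/23.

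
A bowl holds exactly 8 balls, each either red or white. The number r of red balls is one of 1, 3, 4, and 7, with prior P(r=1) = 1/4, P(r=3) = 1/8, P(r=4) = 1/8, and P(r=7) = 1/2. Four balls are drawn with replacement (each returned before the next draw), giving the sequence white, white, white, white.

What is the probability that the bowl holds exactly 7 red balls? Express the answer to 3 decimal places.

For each hypothesis, P(data | H) works out to: P(data | r = 1) = (7/8)(7/8)(7/8)(7/8) = 0.58618; P(data | r = 3) = (5/8)(5/8)(5/8)(5/8) = 0.15259; P(data | r = 4) = (4/8)(4/8)(4/8)(4/8) = 0.0625; P(data | r = 7) = (1/8)(1/8)(1/8)(1/8) = 0.00024414.
The prior-weighted likelihoods are 1/4 · 0.58618 = 0.14655, 1/8 · 0.15259 = 0.019073, 1/8 · 0.0625 = 0.0078125, 1/2 · 0.00024414 = 0.00012207; with total 0.17355.
By Bayes' rule, P(r = 7 | data) = (0.00012207) / (0.17355) = 0.00070336.

0.001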